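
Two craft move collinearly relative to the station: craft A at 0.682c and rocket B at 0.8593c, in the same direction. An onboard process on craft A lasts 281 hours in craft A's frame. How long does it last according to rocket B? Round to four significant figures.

311.0 hours

The velocity of craft A relative to rocket B is (0.682 − 0.8593)c / (1 − 0.682×0.8593) = −0.4283c; relative speed 0.4283c.
γ for this relative speed: γ = 1/√(1 − 0.183441) = 1.1066.
The clock on craft A records proper time, so rocket B measures Δt = γΔτ = 1.1066 × 281 = 311.0 hours.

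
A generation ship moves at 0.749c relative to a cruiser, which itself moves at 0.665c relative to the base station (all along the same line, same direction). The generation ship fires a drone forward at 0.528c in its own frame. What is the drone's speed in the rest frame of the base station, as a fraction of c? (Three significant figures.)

Apply u = (u'+v)/(1+u'v) twice. Drone in the cruiser frame: (0.528+0.749)/(1+0.528·0.749) = 1.277/1.395472 = 0.9151c.
That velocity, transformed to the rest frame of the base station: (0.9151+0.665)/(1+0.9151·0.665) = 1.5801/1.6085415 = 0.98232c.

0.982c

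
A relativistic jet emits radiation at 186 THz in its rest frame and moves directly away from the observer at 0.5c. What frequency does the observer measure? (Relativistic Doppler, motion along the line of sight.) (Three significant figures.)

107 THz

Relativistic Doppler (source moving away): f_obs = f_src · √((1−β)/(1+β)).
With β = 0.5: factor = √(0.5/1.5) = 0.57735.
f_obs = 186 × 0.57735 = 107 THz.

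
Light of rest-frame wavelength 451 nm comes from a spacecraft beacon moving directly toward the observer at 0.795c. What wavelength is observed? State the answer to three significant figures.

152 nm

Relativistic Doppler for wavelength: λ_obs = λ_src · √((1−β)/(1+β)).
With β = 0.795: factor = √(0.205/1.795) = 0.33794.
λ_obs = 451 × 0.33794 = 152 nm.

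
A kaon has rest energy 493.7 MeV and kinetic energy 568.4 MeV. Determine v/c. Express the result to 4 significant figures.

γ = 1 + K/(mc²) = 1 + 568.4/493.7 = 2.1513.
β = √(1 − 1/γ²) = √(1 − 0.216072) = √0.783928 = 0.8854.

0.8854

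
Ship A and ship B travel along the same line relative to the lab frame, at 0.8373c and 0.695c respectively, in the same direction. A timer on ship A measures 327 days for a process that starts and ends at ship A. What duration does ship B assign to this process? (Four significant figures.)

347.8 days

Speed of ship A in ship B's frame: u = (v_A − v_B)/(1 − v_A v_B/c²) = (0.8373 − 0.695)/(1 − 0.8373×0.695) = 0.1423/0.4180765 = 0.34037; |u| = 0.34037c.
At |u| = 0.34037c, γ = (1 − 0.115852)^(−1/2) = 1.0635.
The clock on ship A records proper time, so ship B measures Δt = γΔτ = 1.0635 × 327 = 347.8 days.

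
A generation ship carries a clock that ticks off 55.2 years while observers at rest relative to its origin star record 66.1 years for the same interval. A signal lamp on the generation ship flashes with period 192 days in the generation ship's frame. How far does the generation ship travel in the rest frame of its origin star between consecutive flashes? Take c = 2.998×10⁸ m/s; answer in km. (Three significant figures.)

The time-dilation ratio gives γ = 66.1/55.2 = 1.19746.
β = √(1 − 1/γ²) = 0.5501. Lab-frame period = γτ = 1.19746×192 days = 229.91 days. Distance = βc × γτ = 0.5501 × 2.998×10⁸ m/s × 19864224 s = 3.2760×10^15 m = 3.28×10^12 km.

3.28×10^12 km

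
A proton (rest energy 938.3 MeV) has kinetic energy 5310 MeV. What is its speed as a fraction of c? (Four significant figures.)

K = (γ−1)mc², so γ = 1 + 5310/938.3 = 6.6592.
Then v/c = √(1 − γ⁻²) = √(1 − 0.0225505) = √0.9774495 = 0.9887.

0.9887c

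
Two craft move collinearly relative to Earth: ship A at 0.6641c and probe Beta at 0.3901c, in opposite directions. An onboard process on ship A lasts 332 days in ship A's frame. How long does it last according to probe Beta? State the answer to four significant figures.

Transform ship A's velocity into probe Beta's frame: (0.6641 + 0.3901)/(1 + 0.6641·0.3901) = 1.0542/1.25906541, so the relative speed is 0.83729c.
γ for this relative speed: γ = 1/√(1 − 0.701055) = 1.829.
Ship A's interval is proper; time dilation gives Δt_B = γΔτ = 1.829 × 332 days = 607.2 days.

607.2 days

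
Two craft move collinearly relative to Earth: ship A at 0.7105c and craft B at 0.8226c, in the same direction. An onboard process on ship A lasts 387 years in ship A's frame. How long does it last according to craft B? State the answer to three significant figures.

The velocity of ship A relative to craft B is (0.7105 − 0.8226)c / (1 − 0.7105×0.8226) = −0.26977c; relative speed 0.26977c.
γ for this relative speed: γ = 1/√(1 − 0.0727759) = 1.0385.
The clock on ship A records proper time, so craft B measures Δt = γΔτ = 1.0385 × 387 = 402 years.

402 years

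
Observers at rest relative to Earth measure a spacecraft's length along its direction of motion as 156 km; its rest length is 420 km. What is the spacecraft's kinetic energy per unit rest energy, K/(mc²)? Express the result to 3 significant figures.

1.69

γ = L₀/L = 420/156 = 2.69231.
Since K = (γ−1)mc², K/(mc²) = 2.69231 − 1 = 1.69.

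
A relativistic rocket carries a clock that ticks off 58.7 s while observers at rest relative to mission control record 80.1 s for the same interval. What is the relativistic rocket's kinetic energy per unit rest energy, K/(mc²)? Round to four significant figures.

The time-dilation ratio gives γ = 80.1/58.7 = 1.36457.
K/(mc²) = γ − 1 = 1.36457 − 1 = 0.3646.

0.3646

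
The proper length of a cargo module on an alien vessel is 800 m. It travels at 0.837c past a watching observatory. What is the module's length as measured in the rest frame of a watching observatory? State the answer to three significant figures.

438 m

Lorentz factor: γ = (1 − 0.700569)^(−1/2) = 1.8275.
Length contraction: L = L₀/γ = 800/1.8275 = 438 m.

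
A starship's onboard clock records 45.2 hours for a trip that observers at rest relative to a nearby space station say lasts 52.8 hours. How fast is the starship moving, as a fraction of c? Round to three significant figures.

0.517c

γ = Δt/Δτ = 52.8/45.2 = 1.1681.
β = √(1 − 1/γ²) = √(1 − 0.732892) = √0.267108 = 0.517.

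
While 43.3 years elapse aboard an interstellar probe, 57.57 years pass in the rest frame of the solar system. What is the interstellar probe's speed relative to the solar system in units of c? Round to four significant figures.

0.6590c

γ = Δt/Δτ = 57.57/43.3 = 1.3296.
β = √(1 − 1/γ²) = √(1 − 0.565663) = √0.434337 = 0.6590.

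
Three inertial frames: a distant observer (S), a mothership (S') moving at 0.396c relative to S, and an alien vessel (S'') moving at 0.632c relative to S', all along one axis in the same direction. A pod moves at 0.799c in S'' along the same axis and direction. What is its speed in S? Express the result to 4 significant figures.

0.9784c

First combine the pod and alien vessel (S''→S'): u₁ = (0.799 + 0.632)/(1 + 0.799×0.632) = 1.431/1.504968 = 0.95085.
Then combine with the mothership (S'→S): u = (0.95085 + 0.396)/(1 + 0.95085×0.396) = 1.34685/1.3765366 = 0.97843.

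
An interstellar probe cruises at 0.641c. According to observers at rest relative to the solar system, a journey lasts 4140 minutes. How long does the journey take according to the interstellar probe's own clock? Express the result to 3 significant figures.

β² = 0.410881, so γ = 1/√0.589119 = 1.3029.
The interstellar probe's clock runs slow as seen from the solar system, so Δτ = Δt/γ = 4140/1.3029 = 3180 minutes.

3180 minutes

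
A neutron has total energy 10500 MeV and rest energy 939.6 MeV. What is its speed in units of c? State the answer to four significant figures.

Total energy E = γmc² gives γ = 10500/939.6 = 11.175.
Hence β = √(1 − 1/γ²) = √(1 − 0.00800765) = √0.99199235 = 0.9960.

0.9960c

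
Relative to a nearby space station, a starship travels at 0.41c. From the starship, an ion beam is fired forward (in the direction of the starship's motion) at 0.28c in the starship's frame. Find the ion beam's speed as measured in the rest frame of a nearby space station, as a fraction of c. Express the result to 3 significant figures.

0.619c

Relativistic velocity addition: u = (u' + v)/(1 + u'v/c²), with u' = 0.28c and v = 0.41c.
Numerator: 0.28 + 0.41 = 0.69. Denominator: 1 + (0.28)(0.41) = 1.1148.
u = 0.69/1.1148 = 0.61895, so the speed is 0.619c.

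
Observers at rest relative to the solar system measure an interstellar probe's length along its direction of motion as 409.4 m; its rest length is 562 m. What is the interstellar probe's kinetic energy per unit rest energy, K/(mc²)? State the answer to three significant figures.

0.373

Length contraction gives γ = L₀/L = 562/409.4 = 1.37274.
K/(mc²) = γ − 1 = 1.37274 − 1 = 0.373.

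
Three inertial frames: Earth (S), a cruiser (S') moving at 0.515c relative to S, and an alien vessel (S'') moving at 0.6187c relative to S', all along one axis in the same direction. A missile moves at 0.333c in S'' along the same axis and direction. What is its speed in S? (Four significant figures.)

Apply u = (u'+v)/(1+u'v) twice. Missile in the cruiser frame: (0.333+0.6187)/(1+0.333·0.6187) = 0.9517/1.2060271 = 0.78912c.
That velocity, transformed to the rest frame of Earth: (0.78912+0.515)/(1+0.78912·0.515) = 1.30412/1.4063968 = 0.92728c.

0.9273c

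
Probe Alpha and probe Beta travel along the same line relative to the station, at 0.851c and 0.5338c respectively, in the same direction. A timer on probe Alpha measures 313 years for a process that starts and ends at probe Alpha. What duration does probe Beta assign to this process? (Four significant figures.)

384.6 years

The velocity of probe Alpha relative to probe Beta is (0.851 − 0.5338)c / (1 − 0.851×0.5338) = 0.58123c; relative speed 0.58123c.
At |u| = 0.58123c, γ = (1 − 0.337828)^(−1/2) = 1.2289.
Probe Alpha's interval is proper; time dilation gives Δt_B = γΔτ = 1.2289 × 313 years = 384.6 years.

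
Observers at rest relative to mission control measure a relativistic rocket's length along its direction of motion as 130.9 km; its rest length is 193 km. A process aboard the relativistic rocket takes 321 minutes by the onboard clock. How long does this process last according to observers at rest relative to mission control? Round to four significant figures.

473.3 minutes

Length contraction gives γ = L₀/L = 193/130.9 = 1.47441.
Δt = γΔτ = 1.47441 × 321 = 473.3 minutes.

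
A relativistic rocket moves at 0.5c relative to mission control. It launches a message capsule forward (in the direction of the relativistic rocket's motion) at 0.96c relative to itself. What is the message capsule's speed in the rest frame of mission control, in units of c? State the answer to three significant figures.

0.986c

Relativistic velocity addition: u = (u' + v)/(1 + u'v/c²), with u' = 0.96c and v = 0.5c.
Numerator: 0.96 + 0.5 = 1.46. Denominator: 1 + (0.96)(0.5) = 1.48.
u = 1.46/1.48 = 0.98649, so the speed is 0.986c.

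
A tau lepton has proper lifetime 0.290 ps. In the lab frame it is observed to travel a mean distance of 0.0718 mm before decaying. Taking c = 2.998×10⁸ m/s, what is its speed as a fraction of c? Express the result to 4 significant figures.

0.6368c

Let x = d/(cτ) = 7.180×10^-5 m / (2.998×10⁸ m/s × 2.900×10^-13 s) = 0.82584. Since d = βγcτ, x = βγ = β/√(1−β²).
Solving: β² = x²/(1+x²) = 0.682012/1.682012 = 0.405474, so β = 0.6368.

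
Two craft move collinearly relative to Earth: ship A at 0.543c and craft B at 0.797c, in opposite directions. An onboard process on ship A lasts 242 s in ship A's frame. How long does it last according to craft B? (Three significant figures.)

The velocity of ship A relative to craft B is (0.543 + 0.797)c / (1 + 0.543×0.797) = 0.93525c; relative speed 0.93525c.
At |u| = 0.93525c, γ = (1 − 0.874693)^(−1/2) = 2.825.
Ship A's interval is proper; time dilation gives Δt_B = γΔτ = 2.825 × 242 s = 684 s.

684 s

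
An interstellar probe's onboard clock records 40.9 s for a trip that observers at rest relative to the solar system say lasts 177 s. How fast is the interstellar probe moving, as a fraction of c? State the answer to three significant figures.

0.973c

γ = Δt/Δτ = 177/40.9 = 4.3276.
β = √(1 − 1/γ²) = √(1 − 0.0533956) = √0.9466044 = 0.973.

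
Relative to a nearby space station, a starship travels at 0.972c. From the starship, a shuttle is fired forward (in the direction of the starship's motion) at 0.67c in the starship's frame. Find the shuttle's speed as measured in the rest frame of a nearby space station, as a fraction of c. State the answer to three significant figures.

Relativistic velocity addition: u = (u' + v)/(1 + u'v/c²), with u' = 0.67c and v = 0.972c.
Numerator: 0.67 + 0.972 = 1.642. Denominator: 1 + (0.67)(0.972) = 1.65124.
u = 1.642/1.65124 = 0.9944, so the speed is 0.994c.

0.994c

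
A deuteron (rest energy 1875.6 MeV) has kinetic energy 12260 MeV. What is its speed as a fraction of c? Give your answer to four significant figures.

K = (γ−1)mc², so γ = 1 + 12260/1875.6 = 7.5366.
Then v/c = √(1 − γ⁻²) = √(1 − 0.0176055) = √0.9823945 = 0.9912.

0.9912c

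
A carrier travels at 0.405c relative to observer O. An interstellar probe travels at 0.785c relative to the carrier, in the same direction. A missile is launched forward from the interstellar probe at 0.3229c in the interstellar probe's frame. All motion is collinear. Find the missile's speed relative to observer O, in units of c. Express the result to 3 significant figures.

0.949c

Apply u = (u'+v)/(1+u'v) twice. Missile in the carrier frame: (0.3229+0.785)/(1+0.3229·0.785) = 1.1079/1.2534765 = 0.88386c.
That velocity, transformed to the rest frame of observer O: (0.88386+0.405)/(1+0.88386·0.405) = 1.28886/1.3579633 = 0.94911c.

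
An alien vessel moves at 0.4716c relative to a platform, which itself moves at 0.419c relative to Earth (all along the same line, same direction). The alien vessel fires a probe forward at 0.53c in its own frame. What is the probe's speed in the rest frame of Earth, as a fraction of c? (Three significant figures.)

Apply u = (u'+v)/(1+u'v) twice. Probe in the platform frame: (0.53+0.4716)/(1+0.53·0.4716) = 1.0016/1.249948 = 0.80131c.
That velocity, transformed to the rest frame of Earth: (0.80131+0.419)/(1+0.80131·0.419) = 1.22031/1.33574889 = 0.91358c.

0.914c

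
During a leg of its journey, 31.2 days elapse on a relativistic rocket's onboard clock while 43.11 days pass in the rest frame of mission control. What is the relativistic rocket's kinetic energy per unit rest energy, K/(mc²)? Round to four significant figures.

0.3817

γ = Δt/Δτ = 43.11/31.2 = 1.38173.
K/(mc²) = γ − 1 = 1.38173 − 1 = 0.3817.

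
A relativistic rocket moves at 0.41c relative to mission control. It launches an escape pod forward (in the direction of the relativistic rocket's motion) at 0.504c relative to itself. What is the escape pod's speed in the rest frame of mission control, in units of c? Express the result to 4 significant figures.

Relativistic velocity addition: u = (u' + v)/(1 + u'v/c²), with u' = 0.504c and v = 0.41c.
Numerator: 0.504 + 0.41 = 0.914. Denominator: 1 + (0.504)(0.41) = 1.20664.
u = 0.914/1.20664 = 0.75748, so the speed is 0.7575c.

0.7575c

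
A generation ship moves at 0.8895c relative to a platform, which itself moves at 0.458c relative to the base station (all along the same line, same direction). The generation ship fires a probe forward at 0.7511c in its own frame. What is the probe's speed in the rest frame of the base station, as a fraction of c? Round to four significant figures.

0.9938c

First combine the probe and generation ship (S''→S'): u₁ = (0.7511 + 0.8895)/(1 + 0.7511×0.8895) = 1.6406/1.66810345 = 0.98351.
Then combine with the platform (S'→S): u = (0.98351 + 0.458)/(1 + 0.98351×0.458) = 1.44151/1.45044758 = 0.99384.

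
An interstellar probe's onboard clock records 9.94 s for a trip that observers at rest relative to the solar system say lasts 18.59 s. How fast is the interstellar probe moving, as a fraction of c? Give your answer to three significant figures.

0.845c

γ = Δt/Δτ = 18.59/9.94 = 1.8702.
β = √(1 − 1/γ²) = √(1 − 0.285906) = √0.714094 = 0.845.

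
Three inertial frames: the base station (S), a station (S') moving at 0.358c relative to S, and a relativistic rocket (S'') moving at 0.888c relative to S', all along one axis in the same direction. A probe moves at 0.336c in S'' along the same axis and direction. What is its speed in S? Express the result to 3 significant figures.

0.973c

First combine the probe and relativistic rocket (S''→S'): u₁ = (0.336 + 0.888)/(1 + 0.336×0.888) = 1.224/1.298368 = 0.94272.
Then combine with the station (S'→S): u = (0.94272 + 0.358)/(1 + 0.94272×0.358) = 1.30072/1.33749376 = 0.97251.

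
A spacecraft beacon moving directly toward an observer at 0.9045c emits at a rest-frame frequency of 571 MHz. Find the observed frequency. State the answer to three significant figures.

Relativistic Doppler (source moving toward): f_obs = f_src · √((1+β)/(1−β)).
With β = 0.9045: factor = √(1.9045/0.0955) = 4.4657.
f_obs = 571 × 4.4657 = 2550 MHz.

2550 MHz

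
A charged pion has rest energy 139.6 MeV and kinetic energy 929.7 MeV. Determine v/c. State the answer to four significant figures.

0.9914

γ = 1 + K/(mc²) = 1 + 929.7/139.6 = 7.6597.
β = √(1 − 1/γ²) = √(1 − 0.0170442) = √0.9829558 = 0.9914.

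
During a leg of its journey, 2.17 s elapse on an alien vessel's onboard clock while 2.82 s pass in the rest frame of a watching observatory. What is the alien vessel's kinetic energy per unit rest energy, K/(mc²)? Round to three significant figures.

0.300

γ = Δt/Δτ = 2.82/2.17 = 1.29954.
Since K = (γ−1)mc², K/(mc²) = 1.29954 − 1 = 0.300.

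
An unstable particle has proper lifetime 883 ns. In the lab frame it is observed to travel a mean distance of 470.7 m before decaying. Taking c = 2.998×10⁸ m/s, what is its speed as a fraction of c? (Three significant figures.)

Lab distance = (lab lifetime)·v = γτ·βc, so βγ = d/(cτ) = 470.7/(2.998×10⁸ × 8.830×10^-7) = 1.7781.
With βγ = 1.7781: γ² = 1 + (βγ)² = 4.16164, and β = (βγ)/γ = 1.7781/2.04001 = 0.872.

0.872c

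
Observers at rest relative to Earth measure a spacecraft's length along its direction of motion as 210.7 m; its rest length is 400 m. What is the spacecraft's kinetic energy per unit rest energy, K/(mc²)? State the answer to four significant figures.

From L = L₀/γ: γ = 400/210.7 = 1.89843.
Since K = (γ−1)mc², K/(mc²) = 1.89843 − 1 = 0.8984.

0.8984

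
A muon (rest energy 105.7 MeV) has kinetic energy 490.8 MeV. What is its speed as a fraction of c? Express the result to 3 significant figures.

K = (γ−1)mc², so γ = 1 + 490.8/105.7 = 5.6433.
Then v/c = √(1 − γ⁻²) = √(1 − 0.0314003) = √0.9685997 = 0.984.

0.984c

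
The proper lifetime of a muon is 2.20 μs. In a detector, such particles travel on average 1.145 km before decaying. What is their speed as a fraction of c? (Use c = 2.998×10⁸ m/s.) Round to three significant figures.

Let x = d/(cτ) = 1145 m / (2.998×10⁸ m/s × 2.200×10^-6 s) = 1.736. Since d = βγcτ, x = βγ = β/√(1−β²).
Solving: β² = x²/(1+x²) = 3.0137/4.0137 = 0.750853, so β = 0.867.

0.867c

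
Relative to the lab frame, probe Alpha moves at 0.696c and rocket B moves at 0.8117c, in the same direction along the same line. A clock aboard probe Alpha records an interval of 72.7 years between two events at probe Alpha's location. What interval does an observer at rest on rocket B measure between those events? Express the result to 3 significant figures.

75.4 years

The velocity of probe Alpha relative to rocket B is (0.696 − 0.8117)c / (1 − 0.696×0.8117) = −0.26594c; relative speed 0.26594c.
At |u| = 0.26594c, γ = (1 − 0.0707241)^(−1/2) = 1.0374.
The clock on probe Alpha records proper time, so rocket B measures Δt = γΔτ = 1.0374 × 72.7 = 75.4 years.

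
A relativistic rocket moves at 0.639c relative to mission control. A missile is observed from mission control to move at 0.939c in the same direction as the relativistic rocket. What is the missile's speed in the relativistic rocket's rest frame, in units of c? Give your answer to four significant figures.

Transform to the relativistic rocket's frame: u' = (u − v)/(1 − uv/c²).
u' = (0.939 − 0.639)/(1 − 0.939×0.639) = 0.3/0.399979 = 0.75004.
Speed in the relativistic rocket's frame: 0.7500c (in the same direction).

0.7500c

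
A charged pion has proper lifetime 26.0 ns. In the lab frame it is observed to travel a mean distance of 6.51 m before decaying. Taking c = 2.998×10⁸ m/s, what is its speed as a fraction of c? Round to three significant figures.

0.641c

Let x = d/(cτ) = 6.510 m / (2.998×10⁸ m/s × 2.600×10^-8 s) = 0.83517. Since d = βγcτ, x = βγ = β/√(1−β²).
Solving: β² = x²/(1+x²) = 0.697509/1.697509 = 0.410902, so β = 0.641.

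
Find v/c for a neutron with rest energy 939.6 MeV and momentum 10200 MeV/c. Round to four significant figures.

0.9958

βγ = pc/(mc²) = 10200/939.6 = 10.856.
Since γ² = 1 + (βγ)² = 118.853, γ = √118.853 = 10.902, and β = (βγ)/γ = 10.856/10.902 = 0.9958.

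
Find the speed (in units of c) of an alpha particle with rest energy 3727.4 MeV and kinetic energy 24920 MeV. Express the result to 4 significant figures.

K = (γ−1)mc², so γ = 1 + 24920/3727.4 = 7.6856.
Then v/c = √(1 − γ⁻²) = √(1 − 0.0169295) = √0.9830705 = 0.9915.

0.9915c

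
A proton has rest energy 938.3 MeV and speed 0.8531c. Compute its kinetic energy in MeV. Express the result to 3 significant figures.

β² = 0.72777961, so γ = 1/√0.27222039 = 1.91664.
Kinetic energy: K = (γ − 1)mc² = (1.91664 − 1) × 938.3 MeV = 0.91664 × 938.3 = 860 MeV.

860 MeV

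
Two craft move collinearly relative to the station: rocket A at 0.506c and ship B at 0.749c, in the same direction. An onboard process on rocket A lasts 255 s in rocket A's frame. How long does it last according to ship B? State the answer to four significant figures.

Speed of rocket A in ship B's frame: u = (v_A − v_B)/(1 − v_A v_B/c²) = (0.506 − 0.749)/(1 − 0.506×0.749) = −0.243/0.621006 = −0.3913; |u| = 0.3913c.
γ for this relative speed: γ = 1/√(1 − 0.153116) = 1.0866.
Rocket A's interval is proper; time dilation gives Δt_B = γΔτ = 1.0866 × 255 s = 277.1 s.

277.1 s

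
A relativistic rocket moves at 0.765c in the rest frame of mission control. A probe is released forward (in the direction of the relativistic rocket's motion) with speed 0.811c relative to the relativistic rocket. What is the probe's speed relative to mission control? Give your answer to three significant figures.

0.973c

In units of c, u = (u' + v)/(1 + u'v) with u' = 0.811 and v = 0.765.
Numerator: 0.811 + 0.765 = 1.576. Denominator: 1 + (0.811)(0.765) = 1.620415.
u = 1.576/1.620415 = 0.97259, so the speed is 0.973c.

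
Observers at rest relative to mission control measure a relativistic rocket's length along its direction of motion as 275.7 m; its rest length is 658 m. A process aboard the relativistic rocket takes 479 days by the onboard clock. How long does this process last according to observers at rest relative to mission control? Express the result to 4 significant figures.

γ = L₀/L = 658/275.7 = 2.38665.
Δt = γΔτ = 2.38665 × 479 = 1143 days.

1143 days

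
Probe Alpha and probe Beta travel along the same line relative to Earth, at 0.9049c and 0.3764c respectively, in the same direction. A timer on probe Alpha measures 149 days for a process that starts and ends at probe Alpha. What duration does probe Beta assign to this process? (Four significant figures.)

249.2 days

Transform probe Alpha's velocity into probe Beta's frame: (0.9049 − 0.3764)/(1 − 0.9049·0.3764) = 0.5285/0.65939564, so the relative speed is 0.80149c.
γ for this relative speed: γ = 1/√(1 − 0.642386) = 1.6722.
The clock on probe Alpha records proper time, so probe Beta measures Δt = γΔτ = 1.6722 × 149 = 249.2 days.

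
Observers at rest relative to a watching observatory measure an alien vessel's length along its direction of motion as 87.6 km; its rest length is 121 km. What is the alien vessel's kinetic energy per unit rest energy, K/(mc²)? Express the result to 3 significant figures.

0.381

γ = L₀/L = 121/87.6 = 1.38128.
K/(mc²) = γ − 1 = 1.38128 − 1 = 0.381.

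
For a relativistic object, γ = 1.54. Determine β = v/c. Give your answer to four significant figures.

β = √(1 − 1/γ²) = √(1 − 1/2.3716) = √0.578344 = 0.7605.

0.7605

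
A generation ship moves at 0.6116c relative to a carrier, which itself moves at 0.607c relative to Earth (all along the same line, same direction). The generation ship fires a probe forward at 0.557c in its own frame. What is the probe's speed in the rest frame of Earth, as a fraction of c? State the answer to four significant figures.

First combine the probe and generation ship (S''→S'): u₁ = (0.557 + 0.6116)/(1 + 0.557×0.6116) = 1.1686/1.3406612 = 0.87166.
Then combine with the carrier (S'→S): u = (0.87166 + 0.607)/(1 + 0.87166×0.607) = 1.47866/1.52909762 = 0.96701.

0.9670c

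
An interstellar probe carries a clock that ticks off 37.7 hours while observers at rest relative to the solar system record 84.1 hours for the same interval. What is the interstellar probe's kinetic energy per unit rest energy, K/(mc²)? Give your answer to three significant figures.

γ = Δt/Δτ = 84.1/37.7 = 2.23077.
K/(mc²) = γ − 1 = 2.23077 − 1 = 1.23.

1.23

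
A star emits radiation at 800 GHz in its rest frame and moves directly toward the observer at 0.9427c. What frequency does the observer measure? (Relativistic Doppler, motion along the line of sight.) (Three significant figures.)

Relativistic Doppler (source moving toward): f_obs = f_src · √((1+β)/(1−β)).
With β = 0.9427: factor = √(1.9427/0.0573) = 5.8227.
f_obs = 800 × 5.8227 = 4660 GHz.

4660 GHz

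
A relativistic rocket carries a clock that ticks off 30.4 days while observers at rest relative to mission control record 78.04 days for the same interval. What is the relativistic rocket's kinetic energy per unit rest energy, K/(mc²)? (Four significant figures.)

The time-dilation ratio gives γ = 78.04/30.4 = 2.56711.
K/(mc²) = γ − 1 = 2.56711 − 1 = 1.567.

1.567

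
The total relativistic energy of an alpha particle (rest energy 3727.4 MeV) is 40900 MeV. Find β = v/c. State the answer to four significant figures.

0.9958

γ = E/(mc²) = 40900/3727.4 = 10.973.
β = √(1 − 1/γ²) = √(1 − 0.00830518) = √0.99169482 = 0.9958.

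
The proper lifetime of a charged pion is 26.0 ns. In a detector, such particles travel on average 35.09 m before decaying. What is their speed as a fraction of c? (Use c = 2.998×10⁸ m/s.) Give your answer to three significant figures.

Let x = d/(cτ) = 35.09 m / (2.998×10⁸ m/s × 2.600×10^-8 s) = 4.5017. Since d = βγcτ, x = βγ = β/√(1−β²).
Solving: β² = x²/(1+x²) = 20.2653/21.2653 = 0.952975, so β = 0.976.

0.976c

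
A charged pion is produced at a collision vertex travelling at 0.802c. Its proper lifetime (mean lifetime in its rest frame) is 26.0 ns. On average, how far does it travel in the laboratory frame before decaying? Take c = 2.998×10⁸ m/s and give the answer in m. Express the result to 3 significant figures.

10.5 m

γ = 1/√(1 − β²) = 1/√(1 − 0.643204) = 1/√0.356796 = 1/0.597324 = 1.6741.
Lab-frame lifetime: Δt = γτ = 1.6741 × 26.0 ns = 43.527 ns.
Distance: d = vΔt = 0.802 × 2.998×10⁸ m/s × 4.3527×10^-8 s = 10.5 m.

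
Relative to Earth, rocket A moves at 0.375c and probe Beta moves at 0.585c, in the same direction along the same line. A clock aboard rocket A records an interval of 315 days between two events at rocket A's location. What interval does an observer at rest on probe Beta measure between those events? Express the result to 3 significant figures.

327 days

Transform rocket A's velocity into probe Beta's frame: (0.375 − 0.585)/(1 − 0.375·0.585) = −0.21/0.780625, so the relative speed is 0.26902c.
At |u| = 0.26902c, γ = (1 − 0.0723718)^(−1/2) = 1.0383.
The clock on rocket A records proper time, so probe Beta measures Δt = γΔτ = 1.0383 × 315 = 327 days.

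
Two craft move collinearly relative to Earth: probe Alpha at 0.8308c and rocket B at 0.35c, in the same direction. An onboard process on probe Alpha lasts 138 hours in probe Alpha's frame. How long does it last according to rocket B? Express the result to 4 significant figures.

The velocity of probe Alpha relative to rocket B is (0.8308 − 0.35)c / (1 − 0.8308×0.35) = 0.67793c; relative speed 0.67793c.
At |u| = 0.67793c, γ = (1 − 0.459589)^(−1/2) = 1.3603.
The clock on probe Alpha records proper time, so rocket B measures Δt = γΔτ = 1.3603 × 138 = 187.7 hours.

187.7 hours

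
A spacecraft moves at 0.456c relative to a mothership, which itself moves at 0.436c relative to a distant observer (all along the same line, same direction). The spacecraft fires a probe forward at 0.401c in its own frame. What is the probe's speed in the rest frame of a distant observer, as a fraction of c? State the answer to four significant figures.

Compose velocities in two stages. Stage 1 (into S'): u₁ = (0.401+0.456)/(1+0.401×0.456) = 0.72452.
Stage 2 (into S): u = (0.72452+0.436)/(1+0.72452×0.436) = 0.88193, so the speed is 0.8819c.

0.8819c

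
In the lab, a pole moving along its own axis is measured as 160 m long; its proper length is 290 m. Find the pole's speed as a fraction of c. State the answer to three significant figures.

0.834c

Length contraction gives γ = L₀/L = 290/160 = 1.8125.
β = √(1 − 1/γ²) = √0.6956 = 0.834.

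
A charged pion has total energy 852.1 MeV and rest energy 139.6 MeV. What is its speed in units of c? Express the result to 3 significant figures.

Total energy E = γmc² gives γ = 852.1/139.6 = 6.1039.
Hence β = √(1 − 1/γ²) = √(1 − 0.0268402) = √0.9731598 = 0.986.

0.986c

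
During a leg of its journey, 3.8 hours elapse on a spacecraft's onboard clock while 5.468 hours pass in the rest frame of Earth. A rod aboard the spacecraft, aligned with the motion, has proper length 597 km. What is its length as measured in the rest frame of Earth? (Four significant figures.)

γ = Δt/Δτ = 5.468/3.8 = 1.43895.
L = L₀/γ = 597/1.43895 = 414.9 km.

414.9 km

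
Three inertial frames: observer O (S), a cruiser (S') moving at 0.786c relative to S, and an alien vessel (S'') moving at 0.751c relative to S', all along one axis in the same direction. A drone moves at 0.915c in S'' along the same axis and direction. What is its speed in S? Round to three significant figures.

Apply u = (u'+v)/(1+u'v) twice. Drone in the cruiser frame: (0.915+0.751)/(1+0.915·0.751) = 1.666/1.687165 = 0.98746c.
That velocity, transformed to the rest frame of observer O: (0.98746+0.786)/(1+0.98746·0.786) = 1.77346/1.77614356 = 0.99849c.

0.998c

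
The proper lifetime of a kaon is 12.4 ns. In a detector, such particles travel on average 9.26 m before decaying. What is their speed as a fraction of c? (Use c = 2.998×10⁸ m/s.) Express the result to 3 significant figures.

0.928c

d = βγcτ ⇒ βγ = d/(cτ) = 9.260 m / (3.71752 m) = 2.4909.
β = (βγ)/√(1+(βγ)²) = 2.4909/√7.20458 = 0.928.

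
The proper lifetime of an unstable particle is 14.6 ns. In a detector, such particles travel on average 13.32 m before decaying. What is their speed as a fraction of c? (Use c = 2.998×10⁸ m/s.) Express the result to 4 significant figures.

d = βγcτ ⇒ βγ = d/(cτ) = 13.32 m / (4.37708 m) = 3.0431.
β = (βγ)/√(1+(βγ)²) = 3.0431/√10.26046 = 0.9500.

0.9500c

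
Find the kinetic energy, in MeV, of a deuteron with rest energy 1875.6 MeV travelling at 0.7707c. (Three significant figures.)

With β = 0.7707, γ = 1/√(1 − 0.7707²) = 1/√0.40602151 = 1.56937.
Kinetic energy: K = (γ − 1)mc² = (1.56937 − 1) × 1875.6 MeV = 0.56937 × 1875.6 = 1070 MeV.

1070 MeV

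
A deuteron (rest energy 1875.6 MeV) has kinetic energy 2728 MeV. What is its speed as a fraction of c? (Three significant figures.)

γ = 1 + K/(mc²) = 1 + 2728/1875.6 = 2.4545.
β = √(1 − 1/γ²) = √(1 − 0.165987) = √0.834013 = 0.913.

0.913c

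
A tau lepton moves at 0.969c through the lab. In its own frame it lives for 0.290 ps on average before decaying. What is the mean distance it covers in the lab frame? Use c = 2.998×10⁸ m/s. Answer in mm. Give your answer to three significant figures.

β² = 0.938961, so γ = 1/√0.061039 = 4.0476.
Lab-frame lifetime: Δt = γτ = 4.0476 × 0.290 ps = 1.1738 ps.
Distance: d = vΔt = 0.969 × 2.998×10⁸ m/s × 1.1738×10^-12 s = 3.41×10^-4 m = 0.341 mm.

0.341 mm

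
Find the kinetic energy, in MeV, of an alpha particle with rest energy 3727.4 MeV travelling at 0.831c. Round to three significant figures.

With β = 0.831, γ = 1/√(1 − 0.831²) = 1/√0.309439 = 1.79768.
Kinetic energy: K = (γ − 1)mc² = (1.79768 − 1) × 3727.4 MeV = 0.79768 × 3727.4 = 2970 MeV.

2970 MeV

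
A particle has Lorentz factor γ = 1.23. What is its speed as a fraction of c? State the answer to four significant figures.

0.5823c

β = √(1 − 1/γ²) = √(1 − 1/1.5129) = √0.339018 = 0.5823.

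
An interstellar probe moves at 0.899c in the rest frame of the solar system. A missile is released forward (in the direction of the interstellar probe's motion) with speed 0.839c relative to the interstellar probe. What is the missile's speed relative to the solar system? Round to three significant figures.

Relativistic velocity addition: u = (u' + v)/(1 + u'v/c²), with u' = 0.839c and v = 0.899c.
Numerator: 0.839 + 0.899 = 1.738. Denominator: 1 + (0.839)(0.899) = 1.754261.
u = 1.738/1.754261 = 0.99073, so the speed is 0.991c.

0.991c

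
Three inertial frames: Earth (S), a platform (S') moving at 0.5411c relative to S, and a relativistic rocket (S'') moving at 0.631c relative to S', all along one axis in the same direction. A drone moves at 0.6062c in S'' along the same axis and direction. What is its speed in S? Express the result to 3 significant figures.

Apply u = (u'+v)/(1+u'v) twice. Drone in the platform frame: (0.6062+0.631)/(1+0.6062·0.631) = 1.2372/1.3825122 = 0.89489c.
That velocity, transformed to the rest frame of Earth: (0.89489+0.5411)/(1+0.89489·0.5411) = 1.43599/1.484224979 = 0.9675c.

0.968c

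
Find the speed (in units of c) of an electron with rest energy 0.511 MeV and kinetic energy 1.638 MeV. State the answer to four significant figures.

0.9713c

K = (γ−1)mc², so γ = 1 + 1.638/0.511 = 4.2055.
Then v/c = √(1 − γ⁻²) = √(1 − 0.0565412) = √0.9434588 = 0.9713.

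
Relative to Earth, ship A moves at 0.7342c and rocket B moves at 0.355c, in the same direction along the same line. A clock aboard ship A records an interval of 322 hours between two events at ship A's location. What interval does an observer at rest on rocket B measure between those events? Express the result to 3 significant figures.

Speed of ship A in rocket B's frame: u = (v_A − v_B)/(1 − v_A v_B/c²) = (0.7342 − 0.355)/(1 − 0.7342×0.355) = 0.3792/0.739359 = 0.51288; |u| = 0.51288c.
γ for this relative speed: γ = 1/√(1 − 0.263046) = 1.1649.
The clock on ship A records proper time, so rocket B measures Δt = γΔτ = 1.1649 × 322 = 375 hours.

375 hours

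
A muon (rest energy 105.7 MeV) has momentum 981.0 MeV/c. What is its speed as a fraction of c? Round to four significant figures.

0.9942c

pc/(mc²) = 981.0/105.7 = 9.281 = βγ = β/√(1−β²).
So β² = x²/(1 + x²) with x = 9.281: x² = 86.137, β² = 86.137/87.137 = 0.988524, β = 0.9942.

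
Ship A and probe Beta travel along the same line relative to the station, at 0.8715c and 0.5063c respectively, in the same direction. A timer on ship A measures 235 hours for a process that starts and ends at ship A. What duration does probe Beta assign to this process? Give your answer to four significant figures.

310.5 hours

Transform ship A's velocity into probe Beta's frame: (0.8715 − 0.5063)/(1 − 0.8715·0.5063) = 0.3652/0.55875955, so the relative speed is 0.65359c.
γ for this relative speed: γ = 1/√(1 − 0.42718) = 1.3213.
Ship A's interval is proper; time dilation gives Δt_B = γΔτ = 1.3213 × 235 hours = 310.5 hours.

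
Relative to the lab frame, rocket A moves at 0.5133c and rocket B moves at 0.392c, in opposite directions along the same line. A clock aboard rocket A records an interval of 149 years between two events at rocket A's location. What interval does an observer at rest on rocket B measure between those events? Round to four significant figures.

226.7 years

The velocity of rocket A relative to rocket B is (0.5133 + 0.392)c / (1 + 0.5133×0.392) = 0.75365c; relative speed 0.75365c.
γ for this relative speed: γ = 1/√(1 − 0.567988) = 1.5214.
The clock on rocket A records proper time, so rocket B measures Δt = γΔτ = 1.5214 × 149 = 226.7 years.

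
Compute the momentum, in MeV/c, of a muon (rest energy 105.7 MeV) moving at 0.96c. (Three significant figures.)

362 MeV/c

γ = 1/√(1 − β²) = 1/√(1 − 0.9216) = 1/√0.0784 = 1/0.28 = 3.5714.
Momentum: p = γβ·mc = 3.5714 × 0.96 × 105.7 MeV/c = 362 MeV/c.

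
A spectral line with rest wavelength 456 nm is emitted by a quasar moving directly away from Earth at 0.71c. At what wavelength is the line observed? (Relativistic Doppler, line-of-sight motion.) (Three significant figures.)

1110 nm

Relativistic Doppler for wavelength: λ_obs = λ_src · √((1+β)/(1−β)).
With β = 0.71: factor = √(1.71/0.29) = 2.4283.
λ_obs = 456 × 2.4283 = 1110 nm.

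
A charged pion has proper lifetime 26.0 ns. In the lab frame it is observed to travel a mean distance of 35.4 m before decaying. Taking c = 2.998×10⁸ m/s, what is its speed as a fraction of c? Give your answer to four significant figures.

0.9766c

d = βγcτ ⇒ βγ = d/(cτ) = 35.40 m / (7.7948 m) = 4.5415.
β = (βγ)/√(1+(βγ)²) = 4.5415/√21.6252 = 0.9766.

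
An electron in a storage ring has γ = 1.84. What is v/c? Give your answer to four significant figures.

β = √(1 − 1/γ²) = √(1 − 1/3.3856) = √0.704631 = 0.8394.

0.8394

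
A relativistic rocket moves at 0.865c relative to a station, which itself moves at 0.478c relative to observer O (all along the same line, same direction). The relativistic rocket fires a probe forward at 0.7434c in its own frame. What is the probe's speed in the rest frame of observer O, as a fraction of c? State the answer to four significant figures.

0.9925c

Compose velocities in two stages. Stage 1 (into S'): u₁ = (0.7434+0.865)/(1+0.7434×0.865) = 0.97892.
Stage 2 (into S): u = (0.97892+0.478)/(1+0.97892×0.478) = 0.9925, so the speed is 0.9925c.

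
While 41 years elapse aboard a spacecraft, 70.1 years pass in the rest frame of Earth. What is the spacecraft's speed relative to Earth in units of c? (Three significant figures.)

γ = Δt/Δτ = 70.1/41 = 1.7098.
β = √(1 − 1/γ²) = √(1 − 0.342066) = √0.657934 = 0.811.

0.811c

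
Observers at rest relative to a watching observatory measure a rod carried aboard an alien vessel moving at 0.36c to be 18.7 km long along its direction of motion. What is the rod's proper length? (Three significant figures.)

20.0 km

γ = 1/√(1 − β²) = 1/√(1 − 0.1296) = 1/√0.8704 = 1/0.932952 = 1.0719.
Proper length: L₀ = γ·L = 1.0719 × 18.7 = 20.0 km.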